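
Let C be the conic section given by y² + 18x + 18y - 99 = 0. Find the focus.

(11/2, -9)

Only y is squared. Complete the square in y: (y + 9)² = -18(x - 10).
Vertex (10, -9); 4p = -18 so p = -9/2. Opens left.
Focus is p units from the vertex along the axis: (h + p, k).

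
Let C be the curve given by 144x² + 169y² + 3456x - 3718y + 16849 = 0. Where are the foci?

Group the x- and y-terms: 144(x² + 24x) + 169(y² - 22y) = -16849
Complete the square: 144(x + 12)² + 169(y - 11)² = -16849 + 20736 + 20449 = 24336
Divide through by 24336 to get (x + 12)²/169 + (y - 11)²/144 = 1.
Ellipse, center (-12, 11), major axis horizontal; a² = 169, b² = 144.
c² = a² - b² = 169 - 144 = 25, so c = 5.
Foci lie on the horizontal axis through the center: (h ± c, k).

(-17, 11) and (-7, 11)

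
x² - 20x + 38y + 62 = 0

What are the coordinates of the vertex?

Only x is squared. Complete the square in x: (x - 10)² = -38(y - 1).
Vertex (10, 1); 4p = -38 so p = -19/2. Opens down.

(10, 1)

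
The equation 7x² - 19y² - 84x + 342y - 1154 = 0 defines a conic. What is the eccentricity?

e = √182/7

Group the x- and y-terms: 7(x² - 12x) -19(y² - 18y) = 1154
7(x - 6)² -19(y - 9)² = 1154 + 252 - 1539 = -133
Dividing both sides by -133: (y - 9)²/7 - (x - 6)²/19 = 1
Hyperbola, center (6, 9), transverse axis vertical; a² = 7, b² = 19.
c² = a² + b² = 26, so c = √26.
e = c/a = √26/√7 = √182/7.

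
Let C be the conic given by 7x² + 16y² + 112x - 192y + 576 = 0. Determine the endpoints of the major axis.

(-16, 6) and (0, 6)

Group the x- and y-terms: 7(x² + 16x) + 16(y² - 12y) = -576
Complete the square in x and y: 7(x + 8)² + 16(y - 6)² = -576 + 448 + 576 = 448
Divide by 448: (x + 8)²/64 + (y - 6)²/28 = 1
Ellipse, center (-8, 6), major axis horizontal; a² = 64, b² = 28.
a = 8. Vertices at (h ± a, k).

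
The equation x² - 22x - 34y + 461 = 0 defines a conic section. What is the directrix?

Only x is squared. Complete the square in x: (x - 11)² = 34(y - 10).
Vertex (11, 10); 4p = 34 so p = 17/2. Opens up.
Directrix is the horizontal line y = k − p = 10 − (17/2) = 3/2.

y = 3/2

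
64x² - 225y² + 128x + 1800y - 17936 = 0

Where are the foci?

64(x² + 2x) -225(y² - 8y) = 17936
Complete the square: 64(x + 1)² -225(y - 4)² = 17936 + 64 - 3600 = 14400
Dividing both sides by 14400: (x + 1)²/225 - (y - 4)²/64 = 1
Hyperbola, center (-1, 4), transverse axis horizontal; a² = 225, b² = 64.
c² = a² + b² = 225 + 64 = 289, so c = 17.
Foci lie on the horizontal axis through the center: (h ± c, k).

(-18, 4) and (16, 4)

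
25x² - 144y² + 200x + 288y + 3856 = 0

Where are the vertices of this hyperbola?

Group the x- and y-terms: 25(x² + 8x) -144(y² - 2y) = -3856
Complete the square in x and y: 25(x + 4)² -144(y - 1)² = -3856 + 400 - 144 = -3600
Divide by -3600: (y - 1)²/25 - (x + 4)²/144 = 1
Hyperbola, center (-4, 1), transverse axis vertical; a² = 25, b² = 144.
a = 5. Vertices at (h, k ± a).

(-4, -4) and (-4, 6)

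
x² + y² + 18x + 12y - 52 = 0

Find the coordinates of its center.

Group: (x² + 18x) + (y² + 12y) = 52
(x + 9)² + (y + 6)² = 52 + 81 + 36 = 169
So (x + 9)² + (y + 6)² = 169.
Circle centered at (-9, -6) with r² = 169.

(-9, -6)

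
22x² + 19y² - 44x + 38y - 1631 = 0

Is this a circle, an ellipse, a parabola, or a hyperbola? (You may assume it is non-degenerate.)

No xy term. Coefficients of x² and y² are A = 22, C = 19.
A and C have the same sign but A ≠ C ⇒ ellipse.

ellipse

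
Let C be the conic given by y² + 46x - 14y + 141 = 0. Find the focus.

Only y is squared. Complete the square in y: (y - 7)² = -46(x + 2).
Vertex (-2, 7); 4p = -46 so p = -23/2. Opens left.
Focus is p units from the vertex along the axis: (h + p, k).

(-27/2, 7)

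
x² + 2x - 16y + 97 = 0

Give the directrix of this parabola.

Only x is squared. Complete the square in x: (x + 1)² = 16(y - 6).
Vertex (-1, 6); 4p = 16 so p = 4. Opens up.
Directrix is the horizontal line y = k − p = 6 − (4) = 2.

y = 2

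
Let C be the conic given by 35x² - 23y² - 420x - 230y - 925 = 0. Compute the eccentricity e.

Group: 35(x² - 12x) -23(y² + 10y) = 925
Complete the square: 35(x - 6)² -23(y + 5)² = 925 + 1260 - 575 = 1610
Divide through by 1610 to get (x - 6)²/46 - (y + 5)²/70 = 1.
Hyperbola, center (6, -5), transverse axis horizontal; a² = 46, b² = 70.
c² = a² + b² = 116, so c = 2√29.
e = c/a = 2√29/√46 = √1334/23.

e = √1334/23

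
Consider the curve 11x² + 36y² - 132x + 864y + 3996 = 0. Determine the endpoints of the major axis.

(-6, -12) and (18, -12)

Collect terms: 11(x² - 12x) + 36(y² + 24y) = -3996
11(x - 6)² + 36(y + 12)² = -3996 + 396 + 5184 = 1584
Divide by 1584: (x - 6)²/144 + (y + 12)²/44 = 1
Ellipse, center (6, -12), major axis horizontal; a² = 144, b² = 44.
a = 12. Vertices at (h ± a, k).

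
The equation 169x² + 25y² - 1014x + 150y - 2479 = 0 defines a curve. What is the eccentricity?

Rearranging, 169(x² - 6x) + 25(y² + 6y) = 2479.
Completing the square gives 169(x - 3)² + 25(y + 3)² = 2479 + 1521 + 225 = 4225.
Dividing both sides by 4225: (x - 3)²/25 + (y + 3)²/169 = 1
Ellipse, center (3, -3), major axis vertical; a² = 169, b² = 25.
c² = a² - b² = 144, so c = 12.
e = c/a = 12/13.

e = 12/13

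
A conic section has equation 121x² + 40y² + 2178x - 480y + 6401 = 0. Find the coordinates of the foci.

(-9, -3) and (-9, 15)

Rearranging, 121(x² + 18x) + 40(y² - 12y) = -6401.
Completing the square gives 121(x + 9)² + 40(y - 6)² = -6401 + 9801 + 1440 = 4840.
Divide through by 4840 to get (x + 9)²/40 + (y - 6)²/121 = 1.
Ellipse, center (-9, 6), major axis vertical; a² = 121, b² = 40.
c² = a² - b² = 121 - 40 = 81, so c = 9.
Foci lie on the vertical axis through the center: (h, k ± c).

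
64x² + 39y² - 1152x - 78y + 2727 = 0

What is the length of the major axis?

16

Group: 64(x² - 18x) + 39(y² - 2y) = -2727
Complete the square in x and y: 64(x - 9)² + 39(y - 1)² = -2727 + 5184 + 39 = 2496
Divide through by 2496 to get (x - 9)²/39 + (y - 1)²/64 = 1.
Ellipse, center (9, 1), major axis vertical; a² = 64, b² = 39.
a² = 64 so a = 8; the major axis has length 2a = 16.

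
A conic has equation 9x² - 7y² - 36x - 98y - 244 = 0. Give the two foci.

(2, -11) and (2, -3)

Group: 9(x² - 4x) -7(y² + 14y) = 244
Completing the square gives 9(x - 2)² -7(y + 7)² = 244 + 36 - 343 = -63.
Dividing both sides by -63: (y + 7)²/9 - (x - 2)²/7 = 1
Hyperbola, center (2, -7), transverse axis vertical; a² = 9, b² = 7.
c² = a² + b² = 9 + 7 = 16, so c = 4.
Foci lie on the vertical axis through the center: (h, k ± c).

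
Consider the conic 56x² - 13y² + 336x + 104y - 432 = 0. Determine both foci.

(-3 - √69, 4) and (-3 + √69, 4)

56(x² + 6x) -13(y² - 8y) = 432
Complete the square in x and y: 56(x + 3)² -13(y - 4)² = 432 + 504 - 208 = 728
Dividing both sides by 728: (x + 3)²/13 - (y - 4)²/56 = 1
Hyperbola, center (-3, 4), transverse axis horizontal; a² = 13, b² = 56.
c² = a² + b² = 13 + 56 = 69, so c = √69.
Foci lie on the horizontal axis through the center: (h ± c, k).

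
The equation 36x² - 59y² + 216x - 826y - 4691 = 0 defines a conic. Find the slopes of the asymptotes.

6√59/59 and -6√59/59

36(x² + 6x) -59(y² + 14y) = 4691
Complete the square: 36(x + 3)² -59(y + 7)² = 4691 + 324 - 2891 = 2124
Dividing both sides by 2124: (x + 3)²/59 - (y + 7)²/36 = 1
Hyperbola, center (-3, -7), transverse axis horizontal; a² = 59, b² = 36.
For a horizontal hyperbola the asymptotes have slope ±b/a.
Here that is ±6/√59 = ±6√59/59.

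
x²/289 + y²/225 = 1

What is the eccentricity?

Center (0, 0). The larger denominator 289 sits under the x-term, so the major axis is horizontal; a² = 289, b² = 225.
c² = a² - b² = 64, so c = 8.
e = c/a = 8/17.

e = 8/17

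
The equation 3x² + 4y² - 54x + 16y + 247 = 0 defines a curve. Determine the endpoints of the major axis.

(7, -2) and (11, -2)

Rearranging, 3(x² - 18x) + 4(y² + 4y) = -247.
Complete the square in x and y: 3(x - 9)² + 4(y + 2)² = -247 + 243 + 16 = 12
Divide through by 12 to get (x - 9)²/4 + (y + 2)²/3 = 1.
Ellipse, center (9, -2), major axis horizontal; a² = 4, b² = 3.
a = 2. Vertices at (h ± a, k).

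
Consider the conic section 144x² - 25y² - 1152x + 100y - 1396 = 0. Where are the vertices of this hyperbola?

144(x² - 8x) -25(y² - 4y) = 1396
Complete the square: 144(x - 4)² -25(y - 2)² = 1396 + 2304 - 100 = 3600
Dividing both sides by 3600: (x - 4)²/25 - (y - 2)²/144 = 1
Hyperbola, center (4, 2), transverse axis horizontal; a² = 25, b² = 144.
a = 5. Vertices at (h ± a, k).

(-1, 2) and (9, 2)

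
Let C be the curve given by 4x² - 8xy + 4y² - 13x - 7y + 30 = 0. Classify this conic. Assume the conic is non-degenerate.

A = 4, B = -8, C = 4.
Discriminant B² − 4AC = (-8)² − 4·4·4 = 0.
B² − 4AC = 0 ⇒ parabola.

parabola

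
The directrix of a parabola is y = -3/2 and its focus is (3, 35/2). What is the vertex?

The vertex is the midpoint between the focus and the directrix along the axis of symmetry.
Axis is vertical (directrix is horizontal). Vertex y-coordinate = (35/2 + (-3/2))/2 = 8; x-coordinate = 3.

(3, 8)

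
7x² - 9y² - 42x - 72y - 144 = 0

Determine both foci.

(-1, -4) and (7, -4)

7(x² - 6x) -9(y² + 8y) = 144
Complete the square: 7(x - 3)² -9(y + 4)² = 144 + 63 - 144 = 63
Divide through by 63 to get (x - 3)²/9 - (y + 4)²/7 = 1.
Hyperbola, center (3, -4), transverse axis horizontal; a² = 9, b² = 7.
c² = a² + b² = 9 + 7 = 16, so c = 4.
Foci lie on the horizontal axis through the center: (h ± c, k).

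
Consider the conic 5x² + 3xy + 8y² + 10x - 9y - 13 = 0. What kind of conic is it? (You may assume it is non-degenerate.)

A = 5, B = 3, C = 8.
Discriminant B² − 4AC = 3² − 4·5·8 = -151.
B² − 4AC < 0 ⇒ ellipse.

ellipse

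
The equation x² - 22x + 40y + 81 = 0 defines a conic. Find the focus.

(11, -9)

Only x is squared. Complete the square in x: (x - 11)² = -40(y - 1).
Vertex (11, 1); 4p = -40 so p = -10. Opens down.
Focus is p units from the vertex along the axis: (h, k + p).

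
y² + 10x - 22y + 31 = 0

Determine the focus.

Only y is squared. Complete the square in y: (y - 11)² = -10(x - 9).
Vertex (9, 11); 4p = -10 so p = -5/2. Opens left.
Focus is p units from the vertex along the axis: (h + p, k).

(13/2, 11)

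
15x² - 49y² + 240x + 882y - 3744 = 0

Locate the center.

15(x² + 16x) -49(y² - 18y) = 3744
Complete the square in x and y: 15(x + 8)² -49(y - 9)² = 3744 + 960 - 3969 = 735
Dividing both sides by 735: (x + 8)²/49 - (y - 9)²/15 = 1
Hyperbola with center (-8, 9).

(-8, 9)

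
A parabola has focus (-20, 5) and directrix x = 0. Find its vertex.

The vertex is the midpoint between the focus and the directrix along the axis of symmetry.
Axis is horizontal (directrix is vertical). Vertex x-coordinate = (-20 + 0)/2 = -10; y-coordinate = 5.

(-10, 5)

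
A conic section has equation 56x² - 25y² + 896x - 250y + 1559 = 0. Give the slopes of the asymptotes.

Collect terms: 56(x² + 16x) -25(y² + 10y) = -1559
Completing the square gives 56(x + 8)² -25(y + 5)² = -1559 + 3584 - 625 = 1400.
Divide by 1400: (x + 8)²/25 - (y + 5)²/56 = 1
Hyperbola, center (-8, -5), transverse axis horizontal; a² = 25, b² = 56.
For a horizontal hyperbola the asymptotes have slope ±b/a.
Here that is ±2√14/5.

2√14/5 and -2√14/5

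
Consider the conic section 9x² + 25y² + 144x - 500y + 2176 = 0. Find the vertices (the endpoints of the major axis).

(-18, 10) and (2, 10)

Group: 9(x² + 16x) + 25(y² - 20y) = -2176
9(x + 8)² + 25(y - 10)² = -2176 + 576 + 2500 = 900
Dividing both sides by 900: (x + 8)²/100 + (y - 10)²/36 = 1
Ellipse, center (-8, 10), major axis horizontal; a² = 100, b² = 36.
a = 10. Vertices at (h ± a, k).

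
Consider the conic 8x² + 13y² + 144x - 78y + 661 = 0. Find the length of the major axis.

2√13

Group the x- and y-terms: 8(x² + 18x) + 13(y² - 6y) = -661
Complete the square: 8(x + 9)² + 13(y - 3)² = -661 + 648 + 117 = 104
Divide through by 104 to get (x + 9)²/13 + (y - 3)²/8 = 1.
Ellipse, center (-9, 3), major axis horizontal; a² = 13, b² = 8.
a² = 13 so a = √13; the major axis has length 2a = 2√13.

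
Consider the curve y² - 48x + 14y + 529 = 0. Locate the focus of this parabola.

Only y is squared. Complete the square in y: (y + 7)² = 48(x - 10).
Vertex (10, -7); 4p = 48 so p = 12. Opens right.
Focus is p units from the vertex along the axis: (h + p, k).

(22, -7)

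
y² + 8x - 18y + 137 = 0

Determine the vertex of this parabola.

Only y is squared. Complete the square in y: (y - 9)² = -8(x + 7).
Vertex (-7, 9); 4p = -8 so p = -2. Opens left.

(-7, 9)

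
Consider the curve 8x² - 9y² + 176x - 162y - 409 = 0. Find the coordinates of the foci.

Group the x- and y-terms: 8(x² + 22x) -9(y² + 18y) = 409
Complete the square in x and y: 8(x + 11)² -9(y + 9)² = 409 + 968 - 729 = 648
Dividing both sides by 648: (x + 11)²/81 - (y + 9)²/72 = 1
Hyperbola, center (-11, -9), transverse axis horizontal; a² = 81, b² = 72.
c² = a² + b² = 81 + 72 = 153, so c = 3√17.
Foci lie on the horizontal axis through the center: (h ± c, k).

(-11 - 3√17, -9) and (-11 + 3√17, -9)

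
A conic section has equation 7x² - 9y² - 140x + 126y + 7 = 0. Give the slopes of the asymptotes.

Group the x- and y-terms: 7(x² - 20x) -9(y² - 14y) = -7
Complete the square: 7(x - 10)² -9(y - 7)² = -7 + 700 - 441 = 252
Divide through by 252 to get (x - 10)²/36 - (y - 7)²/28 = 1.
Hyperbola, center (10, 7), transverse axis horizontal; a² = 36, b² = 28.
For a horizontal hyperbola the asymptotes have slope ±b/a.
Here that is ±2√7/6 = ±√7/3.

√7/3 and -√7/3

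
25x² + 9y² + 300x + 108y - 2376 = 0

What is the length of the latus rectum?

25(x² + 12x) + 9(y² + 12y) = 2376
Completing the square gives 25(x + 6)² + 9(y + 6)² = 2376 + 900 + 324 = 3600.
Divide by 3600: (x + 6)²/144 + (y + 6)²/400 = 1
Ellipse, center (-6, -6), major axis vertical; a² = 400, b² = 144.
Latus rectum length = 2b²/a = 2·144/20 = 72/5.

72/5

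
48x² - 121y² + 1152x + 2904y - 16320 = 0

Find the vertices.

48(x² + 24x) -121(y² - 24y) = 16320
Completing the square gives 48(x + 12)² -121(y - 12)² = 16320 + 6912 - 17424 = 5808.
Divide through by 5808 to get (x + 12)²/121 - (y - 12)²/48 = 1.
Hyperbola, center (-12, 12), transverse axis horizontal; a² = 121, b² = 48.
a = 11. Vertices at (h ± a, k).

(-23, 12) and (-1, 12)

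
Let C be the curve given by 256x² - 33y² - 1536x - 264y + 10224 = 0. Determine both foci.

(3, -21) and (3, 13)

256(x² - 6x) -33(y² + 8y) = -10224
Complete the square: 256(x - 3)² -33(y + 4)² = -10224 + 2304 - 528 = -8448
Divide through by -8448 to get (y + 4)²/256 - (x - 3)²/33 = 1.
Hyperbola, center (3, -4), transverse axis vertical; a² = 256, b² = 33.
c² = a² + b² = 256 + 33 = 289, so c = 17.
Foci lie on the vertical axis through the center: (h, k ± c).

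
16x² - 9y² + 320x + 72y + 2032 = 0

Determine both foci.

16(x² + 20x) -9(y² - 8y) = -2032
Complete the square: 16(x + 10)² -9(y - 4)² = -2032 + 1600 - 144 = -576
Dividing both sides by -576: (y - 4)²/64 - (x + 10)²/36 = 1
Hyperbola, center (-10, 4), transverse axis vertical; a² = 64, b² = 36.
c² = a² + b² = 64 + 36 = 100, so c = 10.
Foci lie on the vertical axis through the center: (h, k ± c).

(-10, -6) and (-10, 14)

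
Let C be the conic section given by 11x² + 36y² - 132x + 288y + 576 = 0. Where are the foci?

(1, -4) and (11, -4)

11(x² - 12x) + 36(y² + 8y) = -576
11(x - 6)² + 36(y + 4)² = -576 + 396 + 576 = 396
Dividing both sides by 396: (x - 6)²/36 + (y + 4)²/11 = 1
Ellipse, center (6, -4), major axis horizontal; a² = 36, b² = 11.
c² = a² - b² = 36 - 11 = 25, so c = 5.
Foci lie on the horizontal axis through the center: (h ± c, k).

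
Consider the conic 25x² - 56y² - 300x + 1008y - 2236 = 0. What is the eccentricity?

Group the x- and y-terms: 25(x² - 12x) -56(y² - 18y) = 2236
Complete the square: 25(x - 6)² -56(y - 9)² = 2236 + 900 - 4536 = -1400
Divide through by -1400 to get (y - 9)²/25 - (x - 6)²/56 = 1.
Hyperbola, center (6, 9), transverse axis vertical; a² = 25, b² = 56.
c² = a² + b² = 81, so c = 9.
e = c/a = 9/5.

e = 9/5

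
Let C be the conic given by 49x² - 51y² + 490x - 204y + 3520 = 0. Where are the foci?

Rearranging, 49(x² + 10x) -51(y² + 4y) = -3520.
49(x + 5)² -51(y + 2)² = -3520 + 1225 - 204 = -2499
Divide through by -2499 to get (y + 2)²/49 - (x + 5)²/51 = 1.
Hyperbola, center (-5, -2), transverse axis vertical; a² = 49, b² = 51.
c² = a² + b² = 49 + 51 = 100, so c = 10.
Foci lie on the vertical axis through the center: (h, k ± c).

(-5, -12) and (-5, 8)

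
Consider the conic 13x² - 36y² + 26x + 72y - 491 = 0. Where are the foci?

(-8, 1) and (6, 1)

Collect terms: 13(x² + 2x) -36(y² - 2y) = 491
Complete the square: 13(x + 1)² -36(y - 1)² = 491 + 13 - 36 = 468
Divide through by 468 to get (x + 1)²/36 - (y - 1)²/13 = 1.
Hyperbola, center (-1, 1), transverse axis horizontal; a² = 36, b² = 13.
c² = a² + b² = 36 + 13 = 49, so c = 7.
Foci lie on the horizontal axis through the center: (h ± c, k).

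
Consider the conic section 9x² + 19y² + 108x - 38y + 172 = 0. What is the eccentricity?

e = √190/19

9(x² + 12x) + 19(y² - 2y) = -172
Complete the square in x and y: 9(x + 6)² + 19(y - 1)² = -172 + 324 + 19 = 171
Divide through by 171 to get (x + 6)²/19 + (y - 1)²/9 = 1.
Ellipse, center (-6, 1), major axis horizontal; a² = 19, b² = 9.
c² = a² - b² = 10, so c = √10.
e = c/a = √10/√19 = √190/19.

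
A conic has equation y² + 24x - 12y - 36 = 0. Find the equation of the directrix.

Only y is squared. Complete the square in y: (y - 6)² = -24(x - 3).
Vertex (3, 6); 4p = -24 so p = -6. Opens left.
Directrix is the vertical line x = h − p = 3 − (-6) = 9.

x = 9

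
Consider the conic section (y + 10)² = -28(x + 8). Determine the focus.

(-15, -10)

Vertex (-8, -10); 4p = -28 so p = -7. Opens left.
Focus is p units from the vertex along the axis: (h + p, k).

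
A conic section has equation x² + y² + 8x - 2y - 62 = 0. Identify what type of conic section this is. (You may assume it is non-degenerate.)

No xy term. Coefficients of x² and y² are A = 1, C = 1.
A = C (same sign) ⇒ circle.

circle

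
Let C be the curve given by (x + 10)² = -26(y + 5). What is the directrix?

Vertex (-10, -5); 4p = -26 so p = -13/2. Opens down.
Directrix is the horizontal line y = k − p = -5 − (-13/2) = 3/2.

y = 3/2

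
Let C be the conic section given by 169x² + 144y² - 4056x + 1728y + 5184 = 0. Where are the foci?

(12, -11) and (12, -1)

Group: 169(x² - 24x) + 144(y² + 12y) = -5184
169(x - 12)² + 144(y + 6)² = -5184 + 24336 + 5184 = 24336
Divide by 24336: (x - 12)²/144 + (y + 6)²/169 = 1
Ellipse, center (12, -6), major axis vertical; a² = 169, b² = 144.
c² = a² - b² = 169 - 144 = 25, so c = 5.
Foci lie on the vertical axis through the center: (h, k ± c).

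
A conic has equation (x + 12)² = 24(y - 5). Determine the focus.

Vertex (-12, 5); 4p = 24 so p = 6. Opens up.
Focus is p units from the vertex along the axis: (h, k + p).

(-12, 11)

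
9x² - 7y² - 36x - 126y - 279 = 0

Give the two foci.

Rearranging, 9(x² - 4x) -7(y² + 18y) = 279.
Complete the square in x and y: 9(x - 2)² -7(y + 9)² = 279 + 36 - 567 = -252
Dividing both sides by -252: (y + 9)²/36 - (x - 2)²/28 = 1
Hyperbola, center (2, -9), transverse axis vertical; a² = 36, b² = 28.
c² = a² + b² = 36 + 28 = 64, so c = 8.
Foci lie on the vertical axis through the center: (h, k ± c).

(2, -17) and (2, -1)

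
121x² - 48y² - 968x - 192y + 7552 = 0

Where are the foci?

121(x² - 8x) -48(y² + 4y) = -7552
121(x - 4)² -48(y + 2)² = -7552 + 1936 - 192 = -5808
Divide by -5808: (y + 2)²/121 - (x - 4)²/48 = 1
Hyperbola, center (4, -2), transverse axis vertical; a² = 121, b² = 48.
c² = a² + b² = 121 + 48 = 169, so c = 13.
Foci lie on the vertical axis through the center: (h, k ± c).

(4, -15) and (4, 11)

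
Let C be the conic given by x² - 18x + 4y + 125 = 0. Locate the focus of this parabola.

Only x is squared. Complete the square in x: (x - 9)² = -4(y + 11).
Vertex (9, -11); 4p = -4 so p = -1. Opens down.
Focus is p units from the vertex along the axis: (h, k + p).

(9, -12)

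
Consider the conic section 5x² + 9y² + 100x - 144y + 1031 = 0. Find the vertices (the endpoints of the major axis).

(-13, 8) and (-7, 8)

5(x² + 20x) + 9(y² - 16y) = -1031
Complete the square: 5(x + 10)² + 9(y - 8)² = -1031 + 500 + 576 = 45
Divide by 45: (x + 10)²/9 + (y - 8)²/5 = 1
Ellipse, center (-10, 8), major axis horizontal; a² = 9, b² = 5.
a = 3. Vertices at (h ± a, k).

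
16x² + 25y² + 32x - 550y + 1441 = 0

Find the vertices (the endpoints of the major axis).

(-11, 11) and (9, 11)

Group: 16(x² + 2x) + 25(y² - 22y) = -1441
Complete the square: 16(x + 1)² + 25(y - 11)² = -1441 + 16 + 3025 = 1600
Divide through by 1600 to get (x + 1)²/100 + (y - 11)²/64 = 1.
Ellipse, center (-1, 11), major axis horizontal; a² = 100, b² = 64.
a = 10. Vertices at (h ± a, k).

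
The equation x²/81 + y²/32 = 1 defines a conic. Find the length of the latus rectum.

Center (0, 0). The larger denominator 81 sits under the x-term, so the major axis is horizontal; a² = 81, b² = 32.
Latus rectum length = 2b²/a = 2·32/9 = 64/9.

64/9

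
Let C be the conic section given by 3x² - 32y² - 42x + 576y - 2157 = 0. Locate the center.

(7, 9)

Group: 3(x² - 14x) -32(y² - 18y) = 2157
3(x - 7)² -32(y - 9)² = 2157 + 147 - 2592 = -288
Divide by -288: (y - 9)²/9 - (x - 7)²/96 = 1
Hyperbola with center (7, 9).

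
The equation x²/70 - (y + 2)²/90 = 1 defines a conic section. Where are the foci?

(0 - 4√10, -2) and (0 + 4√10, -2)

Center (0, -2). The positive term is the x-term, so the transverse axis is horizontal; a² = 70, b² = 90.
c² = a² + b² = 70 + 90 = 160, so c = 4√10.
Foci lie on the horizontal axis through the center: (h ± c, k).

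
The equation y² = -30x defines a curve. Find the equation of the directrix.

Vertex (0, 0); 4p = -30 so p = -15/2. Opens left.
Directrix is the vertical line x = h − p = 0 − (-15/2) = 15/2.

x = 15/2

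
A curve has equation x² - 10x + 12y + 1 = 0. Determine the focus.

(5, -1)

Only x is squared. Complete the square in x: (x - 5)² = -12(y - 2).
Vertex (5, 2); 4p = -12 so p = -3. Opens down.
Focus is p units from the vertex along the axis: (h, k + p).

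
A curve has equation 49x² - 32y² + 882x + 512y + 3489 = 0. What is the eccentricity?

Group: 49(x² + 18x) -32(y² - 16y) = -3489
Complete the square: 49(x + 9)² -32(y - 8)² = -3489 + 3969 - 2048 = -1568
Divide by -1568: (y - 8)²/49 - (x + 9)²/32 = 1
Hyperbola, center (-9, 8), transverse axis vertical; a² = 49, b² = 32.
c² = a² + b² = 81, so c = 9.
e = c/a = 9/7.

e = 9/7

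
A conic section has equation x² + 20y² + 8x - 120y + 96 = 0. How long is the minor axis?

2√5

Group: (x² + 8x) + 20(y² - 6y) = -96
Complete the square in x and y: (x + 4)² + 20(y - 3)² = -96 + 16 + 180 = 100
Divide through by 100 to get (x + 4)²/100 + (y - 3)²/5 = 1.
Ellipse, center (-4, 3), major axis horizontal; a² = 100, b² = 5.
b² = 5 so b = √5; the minor axis has length 2b = 2√5.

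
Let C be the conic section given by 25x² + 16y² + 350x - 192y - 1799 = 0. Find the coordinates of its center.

Collect terms: 25(x² + 14x) + 16(y² - 12y) = 1799
25(x + 7)² + 16(y - 6)² = 1799 + 1225 + 576 = 3600
Divide by 3600: (x + 7)²/144 + (y - 6)²/225 = 1
Ellipse with center (-7, 6).

(-7, 6)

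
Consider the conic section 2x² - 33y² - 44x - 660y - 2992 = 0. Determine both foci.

(11, -10 - √35) and (11, -10 + √35)

Group the x- and y-terms: 2(x² - 22x) -33(y² + 20y) = 2992
Completing the square gives 2(x - 11)² -33(y + 10)² = 2992 + 242 - 3300 = -66.
Dividing both sides by -66: (y + 10)²/2 - (x - 11)²/33 = 1
Hyperbola, center (11, -10), transverse axis vertical; a² = 2, b² = 33.
c² = a² + b² = 2 + 33 = 35, so c = √35.
Foci lie on the vertical axis through the center: (h, k ± c).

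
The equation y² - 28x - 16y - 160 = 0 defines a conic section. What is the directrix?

Only y is squared. Complete the square in y: (y - 8)² = 28(x + 8).
Vertex (-8, 8); 4p = 28 so p = 7. Opens right.
Directrix is the vertical line x = h − p = -8 − (7) = -15.

x = -15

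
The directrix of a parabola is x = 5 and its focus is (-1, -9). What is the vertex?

The vertex is the midpoint between the focus and the directrix along the axis of symmetry.
Axis is horizontal (directrix is vertical). Vertex x-coordinate = (-1 + 5)/2 = 2; y-coordinate = -9.

(2, -9)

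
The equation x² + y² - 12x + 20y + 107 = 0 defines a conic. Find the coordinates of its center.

Group: (x² - 12x) + (y² + 20y) = -107
Completing the square gives (x - 6)² + (y + 10)² = -107 + 36 + 100 = 29.
So (x - 6)² + (y + 10)² = 29.
Circle centered at (6, -10) with r² = 29.

(6, -10)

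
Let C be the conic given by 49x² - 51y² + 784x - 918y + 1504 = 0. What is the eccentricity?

e = 10/7

Group the x- and y-terms: 49(x² + 16x) -51(y² + 18y) = -1504
Completing the square gives 49(x + 8)² -51(y + 9)² = -1504 + 3136 - 4131 = -2499.
Dividing both sides by -2499: (y + 9)²/49 - (x + 8)²/51 = 1
Hyperbola, center (-8, -9), transverse axis vertical; a² = 49, b² = 51.
c² = a² + b² = 100, so c = 10.
e = c/a = 10/7.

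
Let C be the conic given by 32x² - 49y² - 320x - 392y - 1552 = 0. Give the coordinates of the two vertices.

(-2, -4) and (12, -4)

Group the x- and y-terms: 32(x² - 10x) -49(y² + 8y) = 1552
Complete the square in x and y: 32(x - 5)² -49(y + 4)² = 1552 + 800 - 784 = 1568
Divide through by 1568 to get (x - 5)²/49 - (y + 4)²/32 = 1.
Hyperbola, center (5, -4), transverse axis horizontal; a² = 49, b² = 32.
a = 7. Vertices at (h ± a, k).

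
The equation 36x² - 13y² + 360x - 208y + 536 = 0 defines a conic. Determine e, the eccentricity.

Group the x- and y-terms: 36(x² + 10x) -13(y² + 16y) = -536
36(x + 5)² -13(y + 8)² = -536 + 900 - 832 = -468
Dividing both sides by -468: (y + 8)²/36 - (x + 5)²/13 = 1
Hyperbola, center (-5, -8), transverse axis vertical; a² = 36, b² = 13.
c² = a² + b² = 49, so c = 7.
e = c/a = 7/6.

e = 7/6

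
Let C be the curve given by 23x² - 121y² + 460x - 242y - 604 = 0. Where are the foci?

Group the x- and y-terms: 23(x² + 20x) -121(y² + 2y) = 604
Complete the square in x and y: 23(x + 10)² -121(y + 1)² = 604 + 2300 - 121 = 2783
Divide by 2783: (x + 10)²/121 - (y + 1)²/23 = 1
Hyperbola, center (-10, -1), transverse axis horizontal; a² = 121, b² = 23.
c² = a² + b² = 121 + 23 = 144, so c = 12.
Foci lie on the horizontal axis through the center: (h ± c, k).

(-22, -1) and (2, -1)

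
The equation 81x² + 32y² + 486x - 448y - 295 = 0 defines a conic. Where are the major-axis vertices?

(-3, -2) and (-3, 16)

Group: 81(x² + 6x) + 32(y² - 14y) = 295
Completing the square gives 81(x + 3)² + 32(y - 7)² = 295 + 729 + 1568 = 2592.
Divide through by 2592 to get (x + 3)²/32 + (y - 7)²/81 = 1.
Ellipse, center (-3, 7), major axis vertical; a² = 81, b² = 32.
a = 9. Vertices at (h, k ± a).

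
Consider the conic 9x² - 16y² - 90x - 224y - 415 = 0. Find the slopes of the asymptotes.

3/4 and -3/4

Rearranging, 9(x² - 10x) -16(y² + 14y) = 415.
Completing the square gives 9(x - 5)² -16(y + 7)² = 415 + 225 - 784 = -144.
Divide through by -144 to get (y + 7)²/9 - (x - 5)²/16 = 1.
Hyperbola, center (5, -7), transverse axis vertical; a² = 9, b² = 16.
For a vertical hyperbola the asymptotes have slope ±a/b.
Here that is ±3/4.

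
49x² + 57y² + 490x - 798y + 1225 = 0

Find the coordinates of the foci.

Group: 49(x² + 10x) + 57(y² - 14y) = -1225
49(x + 5)² + 57(y - 7)² = -1225 + 1225 + 2793 = 2793
Divide by 2793: (x + 5)²/57 + (y - 7)²/49 = 1
Ellipse, center (-5, 7), major axis horizontal; a² = 57, b² = 49.
c² = a² - b² = 57 - 49 = 8, so c = 2√2.
Foci lie on the horizontal axis through the center: (h ± c, k).

(-5 - 2√2, 7) and (-5 + 2√2, 7)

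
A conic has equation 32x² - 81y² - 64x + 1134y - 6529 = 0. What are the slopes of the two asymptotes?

Collect terms: 32(x² - 2x) -81(y² - 14y) = 6529
Complete the square in x and y: 32(x - 1)² -81(y - 7)² = 6529 + 32 - 3969 = 2592
Divide by 2592: (x - 1)²/81 - (y - 7)²/32 = 1
Hyperbola, center (1, 7), transverse axis horizontal; a² = 81, b² = 32.
For a horizontal hyperbola the asymptotes have slope ±b/a.
Here that is ±4√2/9.

4√2/9 and -4√2/9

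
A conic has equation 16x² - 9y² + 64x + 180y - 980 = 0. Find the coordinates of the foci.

Group the x- and y-terms: 16(x² + 4x) -9(y² - 20y) = 980
Complete the square in x and y: 16(x + 2)² -9(y - 10)² = 980 + 64 - 900 = 144
Dividing both sides by 144: (x + 2)²/9 - (y - 10)²/16 = 1
Hyperbola, center (-2, 10), transverse axis horizontal; a² = 9, b² = 16.
c² = a² + b² = 9 + 16 = 25, so c = 5.
Foci lie on the horizontal axis through the center: (h ± c, k).

(-7, 10) and (3, 10)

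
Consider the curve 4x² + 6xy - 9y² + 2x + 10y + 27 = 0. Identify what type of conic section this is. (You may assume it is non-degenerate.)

hyperbola

A = 4, B = 6, C = -9.
Discriminant B² − 4AC = 6² − 4·4·(-9) = 180.
B² − 4AC > 0 ⇒ hyperbola.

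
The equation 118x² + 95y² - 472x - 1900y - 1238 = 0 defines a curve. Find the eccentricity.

e = √2714/118

Rearranging, 118(x² - 4x) + 95(y² - 20y) = 1238.
Complete the square in x and y: 118(x - 2)² + 95(y - 10)² = 1238 + 472 + 9500 = 11210
Divide by 11210: (x - 2)²/95 + (y - 10)²/118 = 1
Ellipse, center (2, 10), major axis vertical; a² = 118, b² = 95.
c² = a² - b² = 23, so c = √23.
e = c/a = √23/√118 = √2714/118.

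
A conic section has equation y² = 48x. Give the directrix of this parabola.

Vertex (0, 0); 4p = 48 so p = 12. Opens right.
Directrix is the vertical line x = h − p = 0 − (12) = -12.

x = -12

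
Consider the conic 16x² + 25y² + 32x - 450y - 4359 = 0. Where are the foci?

(-13, 9) and (11, 9)

Group: 16(x² + 2x) + 25(y² - 18y) = 4359
Complete the square: 16(x + 1)² + 25(y - 9)² = 4359 + 16 + 2025 = 6400
Dividing both sides by 6400: (x + 1)²/400 + (y - 9)²/256 = 1
Ellipse, center (-1, 9), major axis horizontal; a² = 400, b² = 256.
c² = a² - b² = 400 - 256 = 144, so c = 12.
Foci lie on the horizontal axis through the center: (h ± c, k).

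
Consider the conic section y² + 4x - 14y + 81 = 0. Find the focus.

(-9, 7)

Only y is squared. Complete the square in y: (y - 7)² = -4(x + 8).
Vertex (-8, 7); 4p = -4 so p = -1. Opens left.
Focus is p units from the vertex along the axis: (h + p, k).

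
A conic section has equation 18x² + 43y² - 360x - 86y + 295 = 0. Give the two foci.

(10 - 5√2, 1) and (10 + 5√2, 1)

18(x² - 20x) + 43(y² - 2y) = -295
Completing the square gives 18(x - 10)² + 43(y - 1)² = -295 + 1800 + 43 = 1548.
Divide through by 1548 to get (x - 10)²/86 + (y - 1)²/36 = 1.
Ellipse, center (10, 1), major axis horizontal; a² = 86, b² = 36.
c² = a² - b² = 86 - 36 = 50, so c = 5√2.
Foci lie on the horizontal axis through the center: (h ± c, k).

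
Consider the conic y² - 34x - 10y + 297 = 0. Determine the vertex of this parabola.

Only y is squared. Complete the square in y: (y - 5)² = 34(x - 8).
Vertex (8, 5); 4p = 34 so p = 17/2. Opens right.

(8, 5)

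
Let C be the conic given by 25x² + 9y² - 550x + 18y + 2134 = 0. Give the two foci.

(11, -9) and (11, 7)

Collect terms: 25(x² - 22x) + 9(y² + 2y) = -2134
25(x - 11)² + 9(y + 1)² = -2134 + 3025 + 9 = 900
Divide by 900: (x - 11)²/36 + (y + 1)²/100 = 1
Ellipse, center (11, -1), major axis vertical; a² = 100, b² = 36.
c² = a² - b² = 100 - 36 = 64, so c = 8.
Foci lie on the vertical axis through the center: (h, k ± c).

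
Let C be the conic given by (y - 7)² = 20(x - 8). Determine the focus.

Vertex (8, 7); 4p = 20 so p = 5. Opens right.
Focus is p units from the vertex along the axis: (h + p, k).

(13, 7)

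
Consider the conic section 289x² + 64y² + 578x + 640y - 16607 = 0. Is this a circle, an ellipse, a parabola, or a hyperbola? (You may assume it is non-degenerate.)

ellipse

No xy term. Coefficients of x² and y² are A = 289, C = 64.
A and C have the same sign but A ≠ C ⇒ ellipse.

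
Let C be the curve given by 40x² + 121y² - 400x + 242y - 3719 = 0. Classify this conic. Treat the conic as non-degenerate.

No xy term. Coefficients of x² and y² are A = 40, C = 121.
A and C have the same sign but A ≠ C ⇒ ellipse.

ellipse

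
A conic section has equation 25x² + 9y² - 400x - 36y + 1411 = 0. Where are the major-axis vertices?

(8, -3) and (8, 7)

Rearranging, 25(x² - 16x) + 9(y² - 4y) = -1411.
25(x - 8)² + 9(y - 2)² = -1411 + 1600 + 36 = 225
Divide through by 225 to get (x - 8)²/9 + (y - 2)²/25 = 1.
Ellipse, center (8, 2), major axis vertical; a² = 25, b² = 9.
a = 5. Vertices at (h, k ± a).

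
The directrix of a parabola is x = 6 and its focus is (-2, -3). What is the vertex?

(2, -3)

The vertex is the midpoint between the focus and the directrix along the axis of symmetry.
Axis is horizontal (directrix is vertical). Vertex x-coordinate = (-2 + 6)/2 = 2; y-coordinate = -3.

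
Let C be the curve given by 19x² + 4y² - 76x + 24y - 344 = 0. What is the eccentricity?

e = √285/19

Group: 19(x² - 4x) + 4(y² + 6y) = 344
Complete the square: 19(x - 2)² + 4(y + 3)² = 344 + 76 + 36 = 456
Divide through by 456 to get (x - 2)²/24 + (y + 3)²/114 = 1.
Ellipse, center (2, -3), major axis vertical; a² = 114, b² = 24.
c² = a² - b² = 90, so c = 3√10.
e = c/a = 3√10/√114 = √285/19.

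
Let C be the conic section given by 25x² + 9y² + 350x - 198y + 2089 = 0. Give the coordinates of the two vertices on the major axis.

(-7, 6) and (-7, 16)

Rearranging, 25(x² + 14x) + 9(y² - 22y) = -2089.
Complete the square in x and y: 25(x + 7)² + 9(y - 11)² = -2089 + 1225 + 1089 = 225
Divide by 225: (x + 7)²/9 + (y - 11)²/25 = 1
Ellipse, center (-7, 11), major axis vertical; a² = 25, b² = 9.
a = 5. Vertices at (h, k ± a).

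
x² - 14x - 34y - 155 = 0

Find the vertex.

(7, -6)

Only x is squared. Complete the square in x: (x - 7)² = 34(y + 6).
Vertex (7, -6); 4p = 34 so p = 17/2. Opens up.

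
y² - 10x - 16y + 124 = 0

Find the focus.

(17/2, 8)

Only y is squared. Complete the square in y: (y - 8)² = 10(x - 6).
Vertex (6, 8); 4p = 10 so p = 5/2. Opens right.
Focus is p units from the vertex along the axis: (h + p, k).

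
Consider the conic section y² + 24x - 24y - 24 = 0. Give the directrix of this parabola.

x = 13

Only y is squared. Complete the square in y: (y - 12)² = -24(x - 7).
Vertex (7, 12); 4p = -24 so p = -6. Opens left.
Directrix is the vertical line x = h − p = 7 − (-6) = 13.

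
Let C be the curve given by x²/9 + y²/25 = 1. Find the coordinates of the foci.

Center (0, 0). The larger denominator 25 sits under the y-term, so the major axis is vertical; a² = 25, b² = 9.
c² = a² - b² = 25 - 9 = 16, so c = 4.
Foci lie on the vertical axis through the center: (h, k ± c).

(0, -4) and (0, 4)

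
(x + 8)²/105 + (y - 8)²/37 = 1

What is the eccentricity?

Center (-8, 8). The larger denominator 105 sits under the x-term, so the major axis is horizontal; a² = 105, b² = 37.
c² = a² - b² = 68, so c = 2√17.
e = c/a = 2√17/√105 = 2√1785/105.

e = 2√1785/105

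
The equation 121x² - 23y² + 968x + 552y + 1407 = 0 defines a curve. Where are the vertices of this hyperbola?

(-4, 1) and (-4, 23)

Group the x- and y-terms: 121(x² + 8x) -23(y² - 24y) = -1407
Completing the square gives 121(x + 4)² -23(y - 12)² = -1407 + 1936 - 3312 = -2783.
Dividing both sides by -2783: (y - 12)²/121 - (x + 4)²/23 = 1
Hyperbola, center (-4, 12), transverse axis vertical; a² = 121, b² = 23.
a = 11. Vertices at (h, k ± a).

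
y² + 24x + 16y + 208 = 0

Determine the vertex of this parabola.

Only y is squared. Complete the square in y: (y + 8)² = -24(x + 6).
Vertex (-6, -8); 4p = -24 so p = -6. Opens left.

(-6, -8)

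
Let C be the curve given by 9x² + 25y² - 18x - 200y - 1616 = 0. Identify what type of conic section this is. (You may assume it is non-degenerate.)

No xy term. Coefficients of x² and y² are A = 9, C = 25.
A and C have the same sign but A ≠ C ⇒ ellipse.

ellipse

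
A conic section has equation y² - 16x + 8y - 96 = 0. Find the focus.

(-3, -4)

Only y is squared. Complete the square in y: (y + 4)² = 16(x + 7).
Vertex (-7, -4); 4p = 16 so p = 4. Opens right.
Focus is p units from the vertex along the axis: (h + p, k).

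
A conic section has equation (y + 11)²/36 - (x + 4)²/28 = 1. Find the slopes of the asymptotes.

3√7/7 and -3√7/7

Center (-4, -11). The positive term is the y-term, so the transverse axis is vertical; a² = 36, b² = 28.
For a vertical hyperbola the asymptotes have slope ±a/b.
Here that is ±6/2√7 = ±3√7/7.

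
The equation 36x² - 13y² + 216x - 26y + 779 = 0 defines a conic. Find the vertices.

(-3, -7) and (-3, 5)

Group the x- and y-terms: 36(x² + 6x) -13(y² + 2y) = -779
Complete the square: 36(x + 3)² -13(y + 1)² = -779 + 324 - 13 = -468
Divide by -468: (y + 1)²/36 - (x + 3)²/13 = 1
Hyperbola, center (-3, -1), transverse axis vertical; a² = 36, b² = 13.
a = 6. Vertices at (h, k ± a).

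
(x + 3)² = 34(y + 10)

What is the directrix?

Vertex (-3, -10); 4p = 34 so p = 17/2. Opens up.
Directrix is the horizontal line y = k − p = -10 − (17/2) = -37/2.

y = -37/2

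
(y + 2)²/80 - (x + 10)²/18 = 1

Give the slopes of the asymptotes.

Center (-10, -2). The positive term is the y-term, so the transverse axis is vertical; a² = 80, b² = 18.
For a vertical hyperbola the asymptotes have slope ±a/b.
Here that is ±4√5/3√2 = ±2√10/3.

2√10/3 and -2√10/3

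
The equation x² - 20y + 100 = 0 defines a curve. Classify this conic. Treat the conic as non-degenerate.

parabola

No xy term. Coefficients of x² and y² are A = 1, C = 0.
Exactly one squared variable ⇒ parabola.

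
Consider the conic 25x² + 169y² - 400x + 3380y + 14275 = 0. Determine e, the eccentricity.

25(x² - 16x) + 169(y² + 20y) = -14275
Completing the square gives 25(x - 8)² + 169(y + 10)² = -14275 + 1600 + 16900 = 4225.
Dividing both sides by 4225: (x - 8)²/169 + (y + 10)²/25 = 1
Ellipse, center (8, -10), major axis horizontal; a² = 169, b² = 25.
c² = a² - b² = 144, so c = 12.
e = c/a = 12/13.

e = 12/13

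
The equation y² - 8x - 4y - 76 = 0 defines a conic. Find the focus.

Only y is squared. Complete the square in y: (y - 2)² = 8(x + 10).
Vertex (-10, 2); 4p = 8 so p = 2. Opens right.
Focus is p units from the vertex along the axis: (h + p, k).

(-8, 2)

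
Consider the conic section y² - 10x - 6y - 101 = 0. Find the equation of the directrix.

Only y is squared. Complete the square in y: (y - 3)² = 10(x + 11).
Vertex (-11, 3); 4p = 10 so p = 5/2. Opens right.
Directrix is the vertical line x = h − p = -11 − (5/2) = -27/2.

x = -27/2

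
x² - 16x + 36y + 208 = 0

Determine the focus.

Only x is squared. Complete the square in x: (x - 8)² = -36(y + 4).
Vertex (8, -4); 4p = -36 so p = -9. Opens down.
Focus is p units from the vertex along the axis: (h, k + p).

(8, -13)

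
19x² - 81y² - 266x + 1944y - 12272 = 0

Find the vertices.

19(x² - 14x) -81(y² - 24y) = 12272
Complete the square: 19(x - 7)² -81(y - 12)² = 12272 + 931 - 11664 = 1539
Divide by 1539: (x - 7)²/81 - (y - 12)²/19 = 1
Hyperbola, center (7, 12), transverse axis horizontal; a² = 81, b² = 19.
a = 9. Vertices at (h ± a, k).

(-2, 12) and (16, 12)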